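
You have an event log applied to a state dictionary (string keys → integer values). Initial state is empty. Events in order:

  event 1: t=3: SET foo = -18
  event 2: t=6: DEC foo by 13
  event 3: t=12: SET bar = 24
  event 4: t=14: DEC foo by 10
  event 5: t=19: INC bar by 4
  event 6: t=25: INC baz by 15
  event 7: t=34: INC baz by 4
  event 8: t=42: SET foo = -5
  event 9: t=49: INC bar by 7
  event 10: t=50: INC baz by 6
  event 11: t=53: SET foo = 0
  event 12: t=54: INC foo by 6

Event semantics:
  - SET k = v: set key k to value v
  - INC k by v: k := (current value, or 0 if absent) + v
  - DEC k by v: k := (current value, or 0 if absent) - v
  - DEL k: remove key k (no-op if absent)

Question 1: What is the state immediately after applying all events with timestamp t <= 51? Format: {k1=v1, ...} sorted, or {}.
Apply events with t <= 51 (10 events):
  after event 1 (t=3: SET foo = -18): {foo=-18}
  after event 2 (t=6: DEC foo by 13): {foo=-31}
  after event 3 (t=12: SET bar = 24): {bar=24, foo=-31}
  after event 4 (t=14: DEC foo by 10): {bar=24, foo=-41}
  after event 5 (t=19: INC bar by 4): {bar=28, foo=-41}
  after event 6 (t=25: INC baz by 15): {bar=28, baz=15, foo=-41}
  after event 7 (t=34: INC baz by 4): {bar=28, baz=19, foo=-41}
  after event 8 (t=42: SET foo = -5): {bar=28, baz=19, foo=-5}
  after event 9 (t=49: INC bar by 7): {bar=35, baz=19, foo=-5}
  after event 10 (t=50: INC baz by 6): {bar=35, baz=25, foo=-5}

Answer: {bar=35, baz=25, foo=-5}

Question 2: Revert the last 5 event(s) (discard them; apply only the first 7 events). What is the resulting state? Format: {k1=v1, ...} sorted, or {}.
Keep first 7 events (discard last 5):
  after event 1 (t=3: SET foo = -18): {foo=-18}
  after event 2 (t=6: DEC foo by 13): {foo=-31}
  after event 3 (t=12: SET bar = 24): {bar=24, foo=-31}
  after event 4 (t=14: DEC foo by 10): {bar=24, foo=-41}
  after event 5 (t=19: INC bar by 4): {bar=28, foo=-41}
  after event 6 (t=25: INC baz by 15): {bar=28, baz=15, foo=-41}
  after event 7 (t=34: INC baz by 4): {bar=28, baz=19, foo=-41}

Answer: {bar=28, baz=19, foo=-41}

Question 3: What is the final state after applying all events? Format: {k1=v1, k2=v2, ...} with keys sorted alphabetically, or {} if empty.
  after event 1 (t=3: SET foo = -18): {foo=-18}
  after event 2 (t=6: DEC foo by 13): {foo=-31}
  after event 3 (t=12: SET bar = 24): {bar=24, foo=-31}
  after event 4 (t=14: DEC foo by 10): {bar=24, foo=-41}
  after event 5 (t=19: INC bar by 4): {bar=28, foo=-41}
  after event 6 (t=25: INC baz by 15): {bar=28, baz=15, foo=-41}
  after event 7 (t=34: INC baz by 4): {bar=28, baz=19, foo=-41}
  after event 8 (t=42: SET foo = -5): {bar=28, baz=19, foo=-5}
  after event 9 (t=49: INC bar by 7): {bar=35, baz=19, foo=-5}
  after event 10 (t=50: INC baz by 6): {bar=35, baz=25, foo=-5}
  after event 11 (t=53: SET foo = 0): {bar=35, baz=25, foo=0}
  after event 12 (t=54: INC foo by 6): {bar=35, baz=25, foo=6}

Answer: {bar=35, baz=25, foo=6}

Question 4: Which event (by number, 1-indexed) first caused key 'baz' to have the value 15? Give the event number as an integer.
Answer: 6

Derivation:
Looking for first event where baz becomes 15:
  event 6: baz (absent) -> 15  <-- first match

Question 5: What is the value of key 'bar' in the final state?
Answer: 35

Derivation:
Track key 'bar' through all 12 events:
  event 1 (t=3: SET foo = -18): bar unchanged
  event 2 (t=6: DEC foo by 13): bar unchanged
  event 3 (t=12: SET bar = 24): bar (absent) -> 24
  event 4 (t=14: DEC foo by 10): bar unchanged
  event 5 (t=19: INC bar by 4): bar 24 -> 28
  event 6 (t=25: INC baz by 15): bar unchanged
  event 7 (t=34: INC baz by 4): bar unchanged
  event 8 (t=42: SET foo = -5): bar unchanged
  event 9 (t=49: INC bar by 7): bar 28 -> 35
  event 10 (t=50: INC baz by 6): bar unchanged
  event 11 (t=53: SET foo = 0): bar unchanged
  event 12 (t=54: INC foo by 6): bar unchanged
Final: bar = 35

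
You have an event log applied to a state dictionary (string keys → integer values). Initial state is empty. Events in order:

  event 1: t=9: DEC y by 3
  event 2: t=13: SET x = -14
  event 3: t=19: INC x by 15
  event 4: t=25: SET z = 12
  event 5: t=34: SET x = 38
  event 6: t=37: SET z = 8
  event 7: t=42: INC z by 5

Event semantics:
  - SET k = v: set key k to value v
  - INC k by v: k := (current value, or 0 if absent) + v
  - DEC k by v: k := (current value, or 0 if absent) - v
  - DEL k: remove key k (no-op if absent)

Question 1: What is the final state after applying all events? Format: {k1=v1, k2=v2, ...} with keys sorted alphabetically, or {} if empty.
Answer: {x=38, y=-3, z=13}

Derivation:
  after event 1 (t=9: DEC y by 3): {y=-3}
  after event 2 (t=13: SET x = -14): {x=-14, y=-3}
  after event 3 (t=19: INC x by 15): {x=1, y=-3}
  after event 4 (t=25: SET z = 12): {x=1, y=-3, z=12}
  after event 5 (t=34: SET x = 38): {x=38, y=-3, z=12}
  after event 6 (t=37: SET z = 8): {x=38, y=-3, z=8}
  after event 7 (t=42: INC z by 5): {x=38, y=-3, z=13}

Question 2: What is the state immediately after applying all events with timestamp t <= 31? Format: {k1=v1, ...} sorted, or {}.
Answer: {x=1, y=-3, z=12}

Derivation:
Apply events with t <= 31 (4 events):
  after event 1 (t=9: DEC y by 3): {y=-3}
  after event 2 (t=13: SET x = -14): {x=-14, y=-3}
  after event 3 (t=19: INC x by 15): {x=1, y=-3}
  after event 4 (t=25: SET z = 12): {x=1, y=-3, z=12}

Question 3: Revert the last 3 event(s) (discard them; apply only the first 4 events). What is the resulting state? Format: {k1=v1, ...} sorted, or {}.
Keep first 4 events (discard last 3):
  after event 1 (t=9: DEC y by 3): {y=-3}
  after event 2 (t=13: SET x = -14): {x=-14, y=-3}
  after event 3 (t=19: INC x by 15): {x=1, y=-3}
  after event 4 (t=25: SET z = 12): {x=1, y=-3, z=12}

Answer: {x=1, y=-3, z=12}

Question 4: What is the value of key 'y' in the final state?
Answer: -3

Derivation:
Track key 'y' through all 7 events:
  event 1 (t=9: DEC y by 3): y (absent) -> -3
  event 2 (t=13: SET x = -14): y unchanged
  event 3 (t=19: INC x by 15): y unchanged
  event 4 (t=25: SET z = 12): y unchanged
  event 5 (t=34: SET x = 38): y unchanged
  event 6 (t=37: SET z = 8): y unchanged
  event 7 (t=42: INC z by 5): y unchanged
Final: y = -3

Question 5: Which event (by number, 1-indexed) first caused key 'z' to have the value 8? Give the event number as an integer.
Answer: 6

Derivation:
Looking for first event where z becomes 8:
  event 4: z = 12
  event 5: z = 12
  event 6: z 12 -> 8  <-- first match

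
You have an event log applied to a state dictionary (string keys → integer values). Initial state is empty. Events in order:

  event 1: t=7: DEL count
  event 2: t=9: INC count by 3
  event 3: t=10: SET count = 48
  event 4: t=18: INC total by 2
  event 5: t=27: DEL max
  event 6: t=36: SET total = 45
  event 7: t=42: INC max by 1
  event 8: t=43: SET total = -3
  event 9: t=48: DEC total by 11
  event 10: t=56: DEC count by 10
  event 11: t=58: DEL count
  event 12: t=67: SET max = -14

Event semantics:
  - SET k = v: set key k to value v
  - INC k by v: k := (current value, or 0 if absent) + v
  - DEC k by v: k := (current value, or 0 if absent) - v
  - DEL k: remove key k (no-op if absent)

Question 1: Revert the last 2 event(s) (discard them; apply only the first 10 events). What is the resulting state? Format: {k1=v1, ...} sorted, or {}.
Answer: {count=38, max=1, total=-14}

Derivation:
Keep first 10 events (discard last 2):
  after event 1 (t=7: DEL count): {}
  after event 2 (t=9: INC count by 3): {count=3}
  after event 3 (t=10: SET count = 48): {count=48}
  after event 4 (t=18: INC total by 2): {count=48, total=2}
  after event 5 (t=27: DEL max): {count=48, total=2}
  after event 6 (t=36: SET total = 45): {count=48, total=45}
  after event 7 (t=42: INC max by 1): {count=48, max=1, total=45}
  after event 8 (t=43: SET total = -3): {count=48, max=1, total=-3}
  after event 9 (t=48: DEC total by 11): {count=48, max=1, total=-14}
  after event 10 (t=56: DEC count by 10): {count=38, max=1, total=-14}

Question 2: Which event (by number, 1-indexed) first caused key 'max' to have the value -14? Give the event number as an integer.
Looking for first event where max becomes -14:
  event 7: max = 1
  event 8: max = 1
  event 9: max = 1
  event 10: max = 1
  event 11: max = 1
  event 12: max 1 -> -14  <-- first match

Answer: 12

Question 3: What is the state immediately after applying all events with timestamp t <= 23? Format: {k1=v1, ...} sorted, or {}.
Apply events with t <= 23 (4 events):
  after event 1 (t=7: DEL count): {}
  after event 2 (t=9: INC count by 3): {count=3}
  after event 3 (t=10: SET count = 48): {count=48}
  after event 4 (t=18: INC total by 2): {count=48, total=2}

Answer: {count=48, total=2}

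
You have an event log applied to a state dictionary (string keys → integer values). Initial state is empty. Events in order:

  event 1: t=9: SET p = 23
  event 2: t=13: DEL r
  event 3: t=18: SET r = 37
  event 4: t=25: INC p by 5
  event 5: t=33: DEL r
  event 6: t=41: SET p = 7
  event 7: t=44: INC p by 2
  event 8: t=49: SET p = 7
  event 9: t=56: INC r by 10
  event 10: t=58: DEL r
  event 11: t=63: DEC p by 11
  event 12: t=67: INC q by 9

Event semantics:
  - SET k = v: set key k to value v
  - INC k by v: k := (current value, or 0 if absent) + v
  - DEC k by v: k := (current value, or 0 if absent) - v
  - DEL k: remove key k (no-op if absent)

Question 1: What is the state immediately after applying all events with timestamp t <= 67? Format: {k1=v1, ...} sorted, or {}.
Apply events with t <= 67 (12 events):
  after event 1 (t=9: SET p = 23): {p=23}
  after event 2 (t=13: DEL r): {p=23}
  after event 3 (t=18: SET r = 37): {p=23, r=37}
  after event 4 (t=25: INC p by 5): {p=28, r=37}
  after event 5 (t=33: DEL r): {p=28}
  after event 6 (t=41: SET p = 7): {p=7}
  after event 7 (t=44: INC p by 2): {p=9}
  after event 8 (t=49: SET p = 7): {p=7}
  after event 9 (t=56: INC r by 10): {p=7, r=10}
  after event 10 (t=58: DEL r): {p=7}
  after event 11 (t=63: DEC p by 11): {p=-4}
  after event 12 (t=67: INC q by 9): {p=-4, q=9}

Answer: {p=-4, q=9}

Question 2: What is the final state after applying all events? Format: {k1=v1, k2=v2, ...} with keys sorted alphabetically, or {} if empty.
  after event 1 (t=9: SET p = 23): {p=23}
  after event 2 (t=13: DEL r): {p=23}
  after event 3 (t=18: SET r = 37): {p=23, r=37}
  after event 4 (t=25: INC p by 5): {p=28, r=37}
  after event 5 (t=33: DEL r): {p=28}
  after event 6 (t=41: SET p = 7): {p=7}
  after event 7 (t=44: INC p by 2): {p=9}
  after event 8 (t=49: SET p = 7): {p=7}
  after event 9 (t=56: INC r by 10): {p=7, r=10}
  after event 10 (t=58: DEL r): {p=7}
  after event 11 (t=63: DEC p by 11): {p=-4}
  after event 12 (t=67: INC q by 9): {p=-4, q=9}

Answer: {p=-4, q=9}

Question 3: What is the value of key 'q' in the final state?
Track key 'q' through all 12 events:
  event 1 (t=9: SET p = 23): q unchanged
  event 2 (t=13: DEL r): q unchanged
  event 3 (t=18: SET r = 37): q unchanged
  event 4 (t=25: INC p by 5): q unchanged
  event 5 (t=33: DEL r): q unchanged
  event 6 (t=41: SET p = 7): q unchanged
  event 7 (t=44: INC p by 2): q unchanged
  event 8 (t=49: SET p = 7): q unchanged
  event 9 (t=56: INC r by 10): q unchanged
  event 10 (t=58: DEL r): q unchanged
  event 11 (t=63: DEC p by 11): q unchanged
  event 12 (t=67: INC q by 9): q (absent) -> 9
Final: q = 9

Answer: 9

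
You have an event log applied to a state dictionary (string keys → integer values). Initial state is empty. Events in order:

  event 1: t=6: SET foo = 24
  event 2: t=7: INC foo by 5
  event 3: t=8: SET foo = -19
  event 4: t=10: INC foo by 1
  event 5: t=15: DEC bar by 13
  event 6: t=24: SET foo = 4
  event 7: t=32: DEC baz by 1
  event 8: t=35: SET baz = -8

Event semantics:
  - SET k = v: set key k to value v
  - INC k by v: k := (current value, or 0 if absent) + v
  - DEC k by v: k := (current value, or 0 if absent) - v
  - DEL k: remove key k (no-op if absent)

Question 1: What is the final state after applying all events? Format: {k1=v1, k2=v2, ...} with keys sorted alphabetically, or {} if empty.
Answer: {bar=-13, baz=-8, foo=4}

Derivation:
  after event 1 (t=6: SET foo = 24): {foo=24}
  after event 2 (t=7: INC foo by 5): {foo=29}
  after event 3 (t=8: SET foo = -19): {foo=-19}
  after event 4 (t=10: INC foo by 1): {foo=-18}
  after event 5 (t=15: DEC bar by 13): {bar=-13, foo=-18}
  after event 6 (t=24: SET foo = 4): {bar=-13, foo=4}
  after event 7 (t=32: DEC baz by 1): {bar=-13, baz=-1, foo=4}
  after event 8 (t=35: SET baz = -8): {bar=-13, baz=-8, foo=4}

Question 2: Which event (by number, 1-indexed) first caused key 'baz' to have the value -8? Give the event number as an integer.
Answer: 8

Derivation:
Looking for first event where baz becomes -8:
  event 7: baz = -1
  event 8: baz -1 -> -8  <-- first match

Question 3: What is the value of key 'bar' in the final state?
Track key 'bar' through all 8 events:
  event 1 (t=6: SET foo = 24): bar unchanged
  event 2 (t=7: INC foo by 5): bar unchanged
  event 3 (t=8: SET foo = -19): bar unchanged
  event 4 (t=10: INC foo by 1): bar unchanged
  event 5 (t=15: DEC bar by 13): bar (absent) -> -13
  event 6 (t=24: SET foo = 4): bar unchanged
  event 7 (t=32: DEC baz by 1): bar unchanged
  event 8 (t=35: SET baz = -8): bar unchanged
Final: bar = -13

Answer: -13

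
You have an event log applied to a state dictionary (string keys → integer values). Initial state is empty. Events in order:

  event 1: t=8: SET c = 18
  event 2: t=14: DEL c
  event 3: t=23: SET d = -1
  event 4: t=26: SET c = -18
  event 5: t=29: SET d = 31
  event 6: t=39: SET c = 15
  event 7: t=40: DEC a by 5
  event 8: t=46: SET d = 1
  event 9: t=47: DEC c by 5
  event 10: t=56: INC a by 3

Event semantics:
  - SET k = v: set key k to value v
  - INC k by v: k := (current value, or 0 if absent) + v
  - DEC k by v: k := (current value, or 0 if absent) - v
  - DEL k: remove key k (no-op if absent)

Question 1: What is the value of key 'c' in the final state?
Track key 'c' through all 10 events:
  event 1 (t=8: SET c = 18): c (absent) -> 18
  event 2 (t=14: DEL c): c 18 -> (absent)
  event 3 (t=23: SET d = -1): c unchanged
  event 4 (t=26: SET c = -18): c (absent) -> -18
  event 5 (t=29: SET d = 31): c unchanged
  event 6 (t=39: SET c = 15): c -18 -> 15
  event 7 (t=40: DEC a by 5): c unchanged
  event 8 (t=46: SET d = 1): c unchanged
  event 9 (t=47: DEC c by 5): c 15 -> 10
  event 10 (t=56: INC a by 3): c unchanged
Final: c = 10

Answer: 10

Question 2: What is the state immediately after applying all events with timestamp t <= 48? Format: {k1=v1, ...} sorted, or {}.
Apply events with t <= 48 (9 events):
  after event 1 (t=8: SET c = 18): {c=18}
  after event 2 (t=14: DEL c): {}
  after event 3 (t=23: SET d = -1): {d=-1}
  after event 4 (t=26: SET c = -18): {c=-18, d=-1}
  after event 5 (t=29: SET d = 31): {c=-18, d=31}
  after event 6 (t=39: SET c = 15): {c=15, d=31}
  after event 7 (t=40: DEC a by 5): {a=-5, c=15, d=31}
  after event 8 (t=46: SET d = 1): {a=-5, c=15, d=1}
  after event 9 (t=47: DEC c by 5): {a=-5, c=10, d=1}

Answer: {a=-5, c=10, d=1}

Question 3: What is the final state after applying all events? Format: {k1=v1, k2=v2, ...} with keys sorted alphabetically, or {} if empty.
Answer: {a=-2, c=10, d=1}

Derivation:
  after event 1 (t=8: SET c = 18): {c=18}
  after event 2 (t=14: DEL c): {}
  after event 3 (t=23: SET d = -1): {d=-1}
  after event 4 (t=26: SET c = -18): {c=-18, d=-1}
  after event 5 (t=29: SET d = 31): {c=-18, d=31}
  after event 6 (t=39: SET c = 15): {c=15, d=31}
  after event 7 (t=40: DEC a by 5): {a=-5, c=15, d=31}
  after event 8 (t=46: SET d = 1): {a=-5, c=15, d=1}
  after event 9 (t=47: DEC c by 5): {a=-5, c=10, d=1}
  after event 10 (t=56: INC a by 3): {a=-2, c=10, d=1}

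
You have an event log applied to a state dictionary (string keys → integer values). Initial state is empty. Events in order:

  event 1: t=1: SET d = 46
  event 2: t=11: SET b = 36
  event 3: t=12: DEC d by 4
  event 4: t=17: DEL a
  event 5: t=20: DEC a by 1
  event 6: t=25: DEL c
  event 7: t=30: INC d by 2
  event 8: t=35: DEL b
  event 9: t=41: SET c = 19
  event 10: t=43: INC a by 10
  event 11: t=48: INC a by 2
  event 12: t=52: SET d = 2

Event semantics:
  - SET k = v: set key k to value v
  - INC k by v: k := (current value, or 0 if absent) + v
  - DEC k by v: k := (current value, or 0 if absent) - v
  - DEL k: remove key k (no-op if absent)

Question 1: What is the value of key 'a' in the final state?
Answer: 11

Derivation:
Track key 'a' through all 12 events:
  event 1 (t=1: SET d = 46): a unchanged
  event 2 (t=11: SET b = 36): a unchanged
  event 3 (t=12: DEC d by 4): a unchanged
  event 4 (t=17: DEL a): a (absent) -> (absent)
  event 5 (t=20: DEC a by 1): a (absent) -> -1
  event 6 (t=25: DEL c): a unchanged
  event 7 (t=30: INC d by 2): a unchanged
  event 8 (t=35: DEL b): a unchanged
  event 9 (t=41: SET c = 19): a unchanged
  event 10 (t=43: INC a by 10): a -1 -> 9
  event 11 (t=48: INC a by 2): a 9 -> 11
  event 12 (t=52: SET d = 2): a unchanged
Final: a = 11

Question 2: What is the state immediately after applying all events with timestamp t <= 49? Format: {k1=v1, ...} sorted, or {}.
Answer: {a=11, c=19, d=44}

Derivation:
Apply events with t <= 49 (11 events):
  after event 1 (t=1: SET d = 46): {d=46}
  after event 2 (t=11: SET b = 36): {b=36, d=46}
  after event 3 (t=12: DEC d by 4): {b=36, d=42}
  after event 4 (t=17: DEL a): {b=36, d=42}
  after event 5 (t=20: DEC a by 1): {a=-1, b=36, d=42}
  after event 6 (t=25: DEL c): {a=-1, b=36, d=42}
  after event 7 (t=30: INC d by 2): {a=-1, b=36, d=44}
  after event 8 (t=35: DEL b): {a=-1, d=44}
  after event 9 (t=41: SET c = 19): {a=-1, c=19, d=44}
  after event 10 (t=43: INC a by 10): {a=9, c=19, d=44}
  after event 11 (t=48: INC a by 2): {a=11, c=19, d=44}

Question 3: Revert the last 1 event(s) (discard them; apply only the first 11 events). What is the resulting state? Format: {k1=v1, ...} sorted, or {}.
Keep first 11 events (discard last 1):
  after event 1 (t=1: SET d = 46): {d=46}
  after event 2 (t=11: SET b = 36): {b=36, d=46}
  after event 3 (t=12: DEC d by 4): {b=36, d=42}
  after event 4 (t=17: DEL a): {b=36, d=42}
  after event 5 (t=20: DEC a by 1): {a=-1, b=36, d=42}
  after event 6 (t=25: DEL c): {a=-1, b=36, d=42}
  after event 7 (t=30: INC d by 2): {a=-1, b=36, d=44}
  after event 8 (t=35: DEL b): {a=-1, d=44}
  after event 9 (t=41: SET c = 19): {a=-1, c=19, d=44}
  after event 10 (t=43: INC a by 10): {a=9, c=19, d=44}
  after event 11 (t=48: INC a by 2): {a=11, c=19, d=44}

Answer: {a=11, c=19, d=44}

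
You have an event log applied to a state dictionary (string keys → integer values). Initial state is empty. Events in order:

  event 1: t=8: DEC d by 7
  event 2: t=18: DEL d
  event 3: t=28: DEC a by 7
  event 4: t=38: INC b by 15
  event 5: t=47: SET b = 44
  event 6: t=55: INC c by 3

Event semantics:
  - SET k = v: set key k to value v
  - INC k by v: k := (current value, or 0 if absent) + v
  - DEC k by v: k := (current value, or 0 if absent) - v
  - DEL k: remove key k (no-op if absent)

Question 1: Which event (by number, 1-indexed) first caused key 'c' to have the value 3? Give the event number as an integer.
Looking for first event where c becomes 3:
  event 6: c (absent) -> 3  <-- first match

Answer: 6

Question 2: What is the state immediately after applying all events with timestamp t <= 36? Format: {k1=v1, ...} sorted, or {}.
Apply events with t <= 36 (3 events):
  after event 1 (t=8: DEC d by 7): {d=-7}
  after event 2 (t=18: DEL d): {}
  after event 3 (t=28: DEC a by 7): {a=-7}

Answer: {a=-7}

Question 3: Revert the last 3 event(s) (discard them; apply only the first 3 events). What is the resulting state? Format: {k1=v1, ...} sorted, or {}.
Keep first 3 events (discard last 3):
  after event 1 (t=8: DEC d by 7): {d=-7}
  after event 2 (t=18: DEL d): {}
  after event 3 (t=28: DEC a by 7): {a=-7}

Answer: {a=-7}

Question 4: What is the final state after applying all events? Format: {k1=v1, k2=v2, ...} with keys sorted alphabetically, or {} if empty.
  after event 1 (t=8: DEC d by 7): {d=-7}
  after event 2 (t=18: DEL d): {}
  after event 3 (t=28: DEC a by 7): {a=-7}
  after event 4 (t=38: INC b by 15): {a=-7, b=15}
  after event 5 (t=47: SET b = 44): {a=-7, b=44}
  after event 6 (t=55: INC c by 3): {a=-7, b=44, c=3}

Answer: {a=-7, b=44, c=3}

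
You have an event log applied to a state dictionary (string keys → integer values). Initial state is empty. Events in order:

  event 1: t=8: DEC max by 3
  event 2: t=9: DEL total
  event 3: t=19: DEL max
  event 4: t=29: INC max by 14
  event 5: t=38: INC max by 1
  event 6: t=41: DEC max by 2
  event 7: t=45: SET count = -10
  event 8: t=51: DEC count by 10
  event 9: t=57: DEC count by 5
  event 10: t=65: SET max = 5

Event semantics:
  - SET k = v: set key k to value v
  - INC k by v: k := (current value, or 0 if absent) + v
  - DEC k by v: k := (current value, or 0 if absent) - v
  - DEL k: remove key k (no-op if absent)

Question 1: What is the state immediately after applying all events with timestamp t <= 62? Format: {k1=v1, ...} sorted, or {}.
Apply events with t <= 62 (9 events):
  after event 1 (t=8: DEC max by 3): {max=-3}
  after event 2 (t=9: DEL total): {max=-3}
  after event 3 (t=19: DEL max): {}
  after event 4 (t=29: INC max by 14): {max=14}
  after event 5 (t=38: INC max by 1): {max=15}
  after event 6 (t=41: DEC max by 2): {max=13}
  after event 7 (t=45: SET count = -10): {count=-10, max=13}
  after event 8 (t=51: DEC count by 10): {count=-20, max=13}
  after event 9 (t=57: DEC count by 5): {count=-25, max=13}

Answer: {count=-25, max=13}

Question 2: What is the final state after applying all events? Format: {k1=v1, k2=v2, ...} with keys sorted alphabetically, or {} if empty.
  after event 1 (t=8: DEC max by 3): {max=-3}
  after event 2 (t=9: DEL total): {max=-3}
  after event 3 (t=19: DEL max): {}
  after event 4 (t=29: INC max by 14): {max=14}
  after event 5 (t=38: INC max by 1): {max=15}
  after event 6 (t=41: DEC max by 2): {max=13}
  after event 7 (t=45: SET count = -10): {count=-10, max=13}
  after event 8 (t=51: DEC count by 10): {count=-20, max=13}
  after event 9 (t=57: DEC count by 5): {count=-25, max=13}
  after event 10 (t=65: SET max = 5): {count=-25, max=5}

Answer: {count=-25, max=5}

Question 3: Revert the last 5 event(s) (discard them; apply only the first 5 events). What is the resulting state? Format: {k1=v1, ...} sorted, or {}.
Keep first 5 events (discard last 5):
  after event 1 (t=8: DEC max by 3): {max=-3}
  after event 2 (t=9: DEL total): {max=-3}
  after event 3 (t=19: DEL max): {}
  after event 4 (t=29: INC max by 14): {max=14}
  after event 5 (t=38: INC max by 1): {max=15}

Answer: {max=15}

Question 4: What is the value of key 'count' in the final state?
Answer: -25

Derivation:
Track key 'count' through all 10 events:
  event 1 (t=8: DEC max by 3): count unchanged
  event 2 (t=9: DEL total): count unchanged
  event 3 (t=19: DEL max): count unchanged
  event 4 (t=29: INC max by 14): count unchanged
  event 5 (t=38: INC max by 1): count unchanged
  event 6 (t=41: DEC max by 2): count unchanged
  event 7 (t=45: SET count = -10): count (absent) -> -10
  event 8 (t=51: DEC count by 10): count -10 -> -20
  event 9 (t=57: DEC count by 5): count -20 -> -25
  event 10 (t=65: SET max = 5): count unchanged
Final: count = -25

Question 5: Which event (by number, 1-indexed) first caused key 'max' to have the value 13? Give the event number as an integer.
Looking for first event where max becomes 13:
  event 1: max = -3
  event 2: max = -3
  event 3: max = (absent)
  event 4: max = 14
  event 5: max = 15
  event 6: max 15 -> 13  <-- first match

Answer: 6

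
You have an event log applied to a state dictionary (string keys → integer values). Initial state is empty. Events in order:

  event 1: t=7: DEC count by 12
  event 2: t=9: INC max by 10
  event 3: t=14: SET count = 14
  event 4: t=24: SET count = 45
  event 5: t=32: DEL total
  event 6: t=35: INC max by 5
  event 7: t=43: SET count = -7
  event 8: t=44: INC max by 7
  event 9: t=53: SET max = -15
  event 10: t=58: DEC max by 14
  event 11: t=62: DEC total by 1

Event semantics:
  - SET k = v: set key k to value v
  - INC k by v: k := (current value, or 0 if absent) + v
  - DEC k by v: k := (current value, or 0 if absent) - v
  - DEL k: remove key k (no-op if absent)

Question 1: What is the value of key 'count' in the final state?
Answer: -7

Derivation:
Track key 'count' through all 11 events:
  event 1 (t=7: DEC count by 12): count (absent) -> -12
  event 2 (t=9: INC max by 10): count unchanged
  event 3 (t=14: SET count = 14): count -12 -> 14
  event 4 (t=24: SET count = 45): count 14 -> 45
  event 5 (t=32: DEL total): count unchanged
  event 6 (t=35: INC max by 5): count unchanged
  event 7 (t=43: SET count = -7): count 45 -> -7
  event 8 (t=44: INC max by 7): count unchanged
  event 9 (t=53: SET max = -15): count unchanged
  event 10 (t=58: DEC max by 14): count unchanged
  event 11 (t=62: DEC total by 1): count unchanged
Final: count = -7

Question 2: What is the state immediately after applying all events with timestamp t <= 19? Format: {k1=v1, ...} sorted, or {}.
Answer: {count=14, max=10}

Derivation:
Apply events with t <= 19 (3 events):
  after event 1 (t=7: DEC count by 12): {count=-12}
  after event 2 (t=9: INC max by 10): {count=-12, max=10}
  after event 3 (t=14: SET count = 14): {count=14, max=10}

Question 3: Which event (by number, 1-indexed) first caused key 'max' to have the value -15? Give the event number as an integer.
Looking for first event where max becomes -15:
  event 2: max = 10
  event 3: max = 10
  event 4: max = 10
  event 5: max = 10
  event 6: max = 15
  event 7: max = 15
  event 8: max = 22
  event 9: max 22 -> -15  <-- first match

Answer: 9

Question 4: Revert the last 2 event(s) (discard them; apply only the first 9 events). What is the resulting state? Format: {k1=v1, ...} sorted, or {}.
Keep first 9 events (discard last 2):
  after event 1 (t=7: DEC count by 12): {count=-12}
  after event 2 (t=9: INC max by 10): {count=-12, max=10}
  after event 3 (t=14: SET count = 14): {count=14, max=10}
  after event 4 (t=24: SET count = 45): {count=45, max=10}
  after event 5 (t=32: DEL total): {count=45, max=10}
  after event 6 (t=35: INC max by 5): {count=45, max=15}
  after event 7 (t=43: SET count = -7): {count=-7, max=15}
  after event 8 (t=44: INC max by 7): {count=-7, max=22}
  after event 9 (t=53: SET max = -15): {count=-7, max=-15}

Answer: {count=-7, max=-15}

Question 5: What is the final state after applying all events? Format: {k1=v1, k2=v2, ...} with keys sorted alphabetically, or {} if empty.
Answer: {count=-7, max=-29, total=-1}

Derivation:
  after event 1 (t=7: DEC count by 12): {count=-12}
  after event 2 (t=9: INC max by 10): {count=-12, max=10}
  after event 3 (t=14: SET count = 14): {count=14, max=10}
  after event 4 (t=24: SET count = 45): {count=45, max=10}
  after event 5 (t=32: DEL total): {count=45, max=10}
  after event 6 (t=35: INC max by 5): {count=45, max=15}
  after event 7 (t=43: SET count = -7): {count=-7, max=15}
  after event 8 (t=44: INC max by 7): {count=-7, max=22}
  after event 9 (t=53: SET max = -15): {count=-7, max=-15}
  after event 10 (t=58: DEC max by 14): {count=-7, max=-29}
  after event 11 (t=62: DEC total by 1): {count=-7, max=-29, total=-1}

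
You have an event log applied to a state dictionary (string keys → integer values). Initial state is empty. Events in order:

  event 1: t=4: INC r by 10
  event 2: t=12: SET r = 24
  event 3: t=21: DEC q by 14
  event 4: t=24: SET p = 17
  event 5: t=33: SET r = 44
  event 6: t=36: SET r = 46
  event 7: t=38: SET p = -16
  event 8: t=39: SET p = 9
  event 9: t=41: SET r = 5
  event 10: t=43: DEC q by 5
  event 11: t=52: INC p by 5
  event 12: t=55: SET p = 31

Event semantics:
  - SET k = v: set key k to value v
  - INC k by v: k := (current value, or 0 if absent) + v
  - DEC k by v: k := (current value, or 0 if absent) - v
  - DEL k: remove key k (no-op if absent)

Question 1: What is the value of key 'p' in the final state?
Track key 'p' through all 12 events:
  event 1 (t=4: INC r by 10): p unchanged
  event 2 (t=12: SET r = 24): p unchanged
  event 3 (t=21: DEC q by 14): p unchanged
  event 4 (t=24: SET p = 17): p (absent) -> 17
  event 5 (t=33: SET r = 44): p unchanged
  event 6 (t=36: SET r = 46): p unchanged
  event 7 (t=38: SET p = -16): p 17 -> -16
  event 8 (t=39: SET p = 9): p -16 -> 9
  event 9 (t=41: SET r = 5): p unchanged
  event 10 (t=43: DEC q by 5): p unchanged
  event 11 (t=52: INC p by 5): p 9 -> 14
  event 12 (t=55: SET p = 31): p 14 -> 31
Final: p = 31

Answer: 31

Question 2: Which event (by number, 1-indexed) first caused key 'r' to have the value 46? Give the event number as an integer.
Answer: 6

Derivation:
Looking for first event where r becomes 46:
  event 1: r = 10
  event 2: r = 24
  event 3: r = 24
  event 4: r = 24
  event 5: r = 44
  event 6: r 44 -> 46  <-- first match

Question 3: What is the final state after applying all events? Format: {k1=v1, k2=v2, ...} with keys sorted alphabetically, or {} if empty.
  after event 1 (t=4: INC r by 10): {r=10}
  after event 2 (t=12: SET r = 24): {r=24}
  after event 3 (t=21: DEC q by 14): {q=-14, r=24}
  after event 4 (t=24: SET p = 17): {p=17, q=-14, r=24}
  after event 5 (t=33: SET r = 44): {p=17, q=-14, r=44}
  after event 6 (t=36: SET r = 46): {p=17, q=-14, r=46}
  after event 7 (t=38: SET p = -16): {p=-16, q=-14, r=46}
  after event 8 (t=39: SET p = 9): {p=9, q=-14, r=46}
  after event 9 (t=41: SET r = 5): {p=9, q=-14, r=5}
  after event 10 (t=43: DEC q by 5): {p=9, q=-19, r=5}
  after event 11 (t=52: INC p by 5): {p=14, q=-19, r=5}
  after event 12 (t=55: SET p = 31): {p=31, q=-19, r=5}

Answer: {p=31, q=-19, r=5}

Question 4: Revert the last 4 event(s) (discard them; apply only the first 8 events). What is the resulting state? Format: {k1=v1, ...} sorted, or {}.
Answer: {p=9, q=-14, r=46}

Derivation:
Keep first 8 events (discard last 4):
  after event 1 (t=4: INC r by 10): {r=10}
  after event 2 (t=12: SET r = 24): {r=24}
  after event 3 (t=21: DEC q by 14): {q=-14, r=24}
  after event 4 (t=24: SET p = 17): {p=17, q=-14, r=24}
  after event 5 (t=33: SET r = 44): {p=17, q=-14, r=44}
  after event 6 (t=36: SET r = 46): {p=17, q=-14, r=46}
  after event 7 (t=38: SET p = -16): {p=-16, q=-14, r=46}
  after event 8 (t=39: SET p = 9): {p=9, q=-14, r=46}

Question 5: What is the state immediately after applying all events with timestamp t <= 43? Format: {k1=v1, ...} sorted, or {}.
Answer: {p=9, q=-19, r=5}

Derivation:
Apply events with t <= 43 (10 events):
  after event 1 (t=4: INC r by 10): {r=10}
  after event 2 (t=12: SET r = 24): {r=24}
  after event 3 (t=21: DEC q by 14): {q=-14, r=24}
  after event 4 (t=24: SET p = 17): {p=17, q=-14, r=24}
  after event 5 (t=33: SET r = 44): {p=17, q=-14, r=44}
  after event 6 (t=36: SET r = 46): {p=17, q=-14, r=46}
  after event 7 (t=38: SET p = -16): {p=-16, q=-14, r=46}
  after event 8 (t=39: SET p = 9): {p=9, q=-14, r=46}
  after event 9 (t=41: SET r = 5): {p=9, q=-14, r=5}
  after event 10 (t=43: DEC q by 5): {p=9, q=-19, r=5}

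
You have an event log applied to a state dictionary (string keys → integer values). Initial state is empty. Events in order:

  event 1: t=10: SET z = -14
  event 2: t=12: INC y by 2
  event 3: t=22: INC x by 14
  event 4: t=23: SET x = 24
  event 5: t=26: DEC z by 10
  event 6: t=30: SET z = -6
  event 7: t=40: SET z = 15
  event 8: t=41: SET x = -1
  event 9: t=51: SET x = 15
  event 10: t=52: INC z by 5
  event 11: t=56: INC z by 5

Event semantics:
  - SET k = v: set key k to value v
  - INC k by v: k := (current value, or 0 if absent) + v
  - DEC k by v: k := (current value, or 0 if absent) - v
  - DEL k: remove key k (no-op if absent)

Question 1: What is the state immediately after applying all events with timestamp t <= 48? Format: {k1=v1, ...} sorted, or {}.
Answer: {x=-1, y=2, z=15}

Derivation:
Apply events with t <= 48 (8 events):
  after event 1 (t=10: SET z = -14): {z=-14}
  after event 2 (t=12: INC y by 2): {y=2, z=-14}
  after event 3 (t=22: INC x by 14): {x=14, y=2, z=-14}
  after event 4 (t=23: SET x = 24): {x=24, y=2, z=-14}
  after event 5 (t=26: DEC z by 10): {x=24, y=2, z=-24}
  after event 6 (t=30: SET z = -6): {x=24, y=2, z=-6}
  after event 7 (t=40: SET z = 15): {x=24, y=2, z=15}
  after event 8 (t=41: SET x = -1): {x=-1, y=2, z=15}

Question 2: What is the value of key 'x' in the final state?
Answer: 15

Derivation:
Track key 'x' through all 11 events:
  event 1 (t=10: SET z = -14): x unchanged
  event 2 (t=12: INC y by 2): x unchanged
  event 3 (t=22: INC x by 14): x (absent) -> 14
  event 4 (t=23: SET x = 24): x 14 -> 24
  event 5 (t=26: DEC z by 10): x unchanged
  event 6 (t=30: SET z = -6): x unchanged
  event 7 (t=40: SET z = 15): x unchanged
  event 8 (t=41: SET x = -1): x 24 -> -1
  event 9 (t=51: SET x = 15): x -1 -> 15
  event 10 (t=52: INC z by 5): x unchanged
  event 11 (t=56: INC z by 5): x unchanged
Final: x = 15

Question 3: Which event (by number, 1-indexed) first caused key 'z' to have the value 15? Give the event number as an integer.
Looking for first event where z becomes 15:
  event 1: z = -14
  event 2: z = -14
  event 3: z = -14
  event 4: z = -14
  event 5: z = -24
  event 6: z = -6
  event 7: z -6 -> 15  <-- first match

Answer: 7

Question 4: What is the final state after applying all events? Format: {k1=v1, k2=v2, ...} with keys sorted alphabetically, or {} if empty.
Answer: {x=15, y=2, z=25}

Derivation:
  after event 1 (t=10: SET z = -14): {z=-14}
  after event 2 (t=12: INC y by 2): {y=2, z=-14}
  after event 3 (t=22: INC x by 14): {x=14, y=2, z=-14}
  after event 4 (t=23: SET x = 24): {x=24, y=2, z=-14}
  after event 5 (t=26: DEC z by 10): {x=24, y=2, z=-24}
  after event 6 (t=30: SET z = -6): {x=24, y=2, z=-6}
  after event 7 (t=40: SET z = 15): {x=24, y=2, z=15}
  after event 8 (t=41: SET x = -1): {x=-1, y=2, z=15}
  after event 9 (t=51: SET x = 15): {x=15, y=2, z=15}
  after event 10 (t=52: INC z by 5): {x=15, y=2, z=20}
  after event 11 (t=56: INC z by 5): {x=15, y=2, z=25}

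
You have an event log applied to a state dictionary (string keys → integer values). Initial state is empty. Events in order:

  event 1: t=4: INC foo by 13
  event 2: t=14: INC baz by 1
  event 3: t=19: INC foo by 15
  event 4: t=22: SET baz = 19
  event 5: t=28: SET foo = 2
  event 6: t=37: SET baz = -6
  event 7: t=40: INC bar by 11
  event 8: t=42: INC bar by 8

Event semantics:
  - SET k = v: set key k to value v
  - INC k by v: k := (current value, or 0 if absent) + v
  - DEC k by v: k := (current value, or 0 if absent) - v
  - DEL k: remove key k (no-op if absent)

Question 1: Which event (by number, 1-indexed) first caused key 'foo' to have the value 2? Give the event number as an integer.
Looking for first event where foo becomes 2:
  event 1: foo = 13
  event 2: foo = 13
  event 3: foo = 28
  event 4: foo = 28
  event 5: foo 28 -> 2  <-- first match

Answer: 5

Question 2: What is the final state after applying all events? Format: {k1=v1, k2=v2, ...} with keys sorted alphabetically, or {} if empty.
  after event 1 (t=4: INC foo by 13): {foo=13}
  after event 2 (t=14: INC baz by 1): {baz=1, foo=13}
  after event 3 (t=19: INC foo by 15): {baz=1, foo=28}
  after event 4 (t=22: SET baz = 19): {baz=19, foo=28}
  after event 5 (t=28: SET foo = 2): {baz=19, foo=2}
  after event 6 (t=37: SET baz = -6): {baz=-6, foo=2}
  after event 7 (t=40: INC bar by 11): {bar=11, baz=-6, foo=2}
  after event 8 (t=42: INC bar by 8): {bar=19, baz=-6, foo=2}

Answer: {bar=19, baz=-6, foo=2}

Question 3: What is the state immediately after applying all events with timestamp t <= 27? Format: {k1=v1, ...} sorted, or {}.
Apply events with t <= 27 (4 events):
  after event 1 (t=4: INC foo by 13): {foo=13}
  after event 2 (t=14: INC baz by 1): {baz=1, foo=13}
  after event 3 (t=19: INC foo by 15): {baz=1, foo=28}
  after event 4 (t=22: SET baz = 19): {baz=19, foo=28}

Answer: {baz=19, foo=28}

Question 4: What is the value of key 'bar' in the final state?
Track key 'bar' through all 8 events:
  event 1 (t=4: INC foo by 13): bar unchanged
  event 2 (t=14: INC baz by 1): bar unchanged
  event 3 (t=19: INC foo by 15): bar unchanged
  event 4 (t=22: SET baz = 19): bar unchanged
  event 5 (t=28: SET foo = 2): bar unchanged
  event 6 (t=37: SET baz = -6): bar unchanged
  event 7 (t=40: INC bar by 11): bar (absent) -> 11
  event 8 (t=42: INC bar by 8): bar 11 -> 19
Final: bar = 19

Answer: 19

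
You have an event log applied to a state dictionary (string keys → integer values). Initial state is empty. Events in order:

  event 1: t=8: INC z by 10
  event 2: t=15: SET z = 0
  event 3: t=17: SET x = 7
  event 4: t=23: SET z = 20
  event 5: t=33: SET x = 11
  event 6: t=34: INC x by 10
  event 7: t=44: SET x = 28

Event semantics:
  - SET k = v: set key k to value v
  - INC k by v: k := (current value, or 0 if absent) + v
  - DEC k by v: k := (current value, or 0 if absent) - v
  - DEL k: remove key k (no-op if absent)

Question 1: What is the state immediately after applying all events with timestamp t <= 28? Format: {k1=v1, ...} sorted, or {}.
Answer: {x=7, z=20}

Derivation:
Apply events with t <= 28 (4 events):
  after event 1 (t=8: INC z by 10): {z=10}
  after event 2 (t=15: SET z = 0): {z=0}
  after event 3 (t=17: SET x = 7): {x=7, z=0}
  after event 4 (t=23: SET z = 20): {x=7, z=20}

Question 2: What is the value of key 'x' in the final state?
Answer: 28

Derivation:
Track key 'x' through all 7 events:
  event 1 (t=8: INC z by 10): x unchanged
  event 2 (t=15: SET z = 0): x unchanged
  event 3 (t=17: SET x = 7): x (absent) -> 7
  event 4 (t=23: SET z = 20): x unchanged
  event 5 (t=33: SET x = 11): x 7 -> 11
  event 6 (t=34: INC x by 10): x 11 -> 21
  event 7 (t=44: SET x = 28): x 21 -> 28
Final: x = 28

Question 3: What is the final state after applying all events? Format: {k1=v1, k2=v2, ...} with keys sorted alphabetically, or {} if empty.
Answer: {x=28, z=20}

Derivation:
  after event 1 (t=8: INC z by 10): {z=10}
  after event 2 (t=15: SET z = 0): {z=0}
  after event 3 (t=17: SET x = 7): {x=7, z=0}
  after event 4 (t=23: SET z = 20): {x=7, z=20}
  after event 5 (t=33: SET x = 11): {x=11, z=20}
  after event 6 (t=34: INC x by 10): {x=21, z=20}
  after event 7 (t=44: SET x = 28): {x=28, z=20}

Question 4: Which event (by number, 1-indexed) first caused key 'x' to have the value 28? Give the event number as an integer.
Answer: 7

Derivation:
Looking for first event where x becomes 28:
  event 3: x = 7
  event 4: x = 7
  event 5: x = 11
  event 6: x = 21
  event 7: x 21 -> 28  <-- first match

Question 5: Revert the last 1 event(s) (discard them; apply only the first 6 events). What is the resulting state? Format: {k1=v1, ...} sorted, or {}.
Keep first 6 events (discard last 1):
  after event 1 (t=8: INC z by 10): {z=10}
  after event 2 (t=15: SET z = 0): {z=0}
  after event 3 (t=17: SET x = 7): {x=7, z=0}
  after event 4 (t=23: SET z = 20): {x=7, z=20}
  after event 5 (t=33: SET x = 11): {x=11, z=20}
  after event 6 (t=34: INC x by 10): {x=21, z=20}

Answer: {x=21, z=20}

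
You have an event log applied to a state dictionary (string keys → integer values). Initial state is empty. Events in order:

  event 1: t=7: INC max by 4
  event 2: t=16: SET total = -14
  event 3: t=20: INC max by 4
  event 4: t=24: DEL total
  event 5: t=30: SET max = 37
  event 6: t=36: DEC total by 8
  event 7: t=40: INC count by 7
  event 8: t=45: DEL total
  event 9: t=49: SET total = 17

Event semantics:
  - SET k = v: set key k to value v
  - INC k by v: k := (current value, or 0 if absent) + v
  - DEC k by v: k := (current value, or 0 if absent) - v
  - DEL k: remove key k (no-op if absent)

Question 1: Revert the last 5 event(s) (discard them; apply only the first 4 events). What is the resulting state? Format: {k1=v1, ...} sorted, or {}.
Answer: {max=8}

Derivation:
Keep first 4 events (discard last 5):
  after event 1 (t=7: INC max by 4): {max=4}
  after event 2 (t=16: SET total = -14): {max=4, total=-14}
  after event 3 (t=20: INC max by 4): {max=8, total=-14}
  after event 4 (t=24: DEL total): {max=8}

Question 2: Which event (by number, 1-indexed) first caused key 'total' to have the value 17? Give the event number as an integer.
Looking for first event where total becomes 17:
  event 2: total = -14
  event 3: total = -14
  event 4: total = (absent)
  event 6: total = -8
  event 7: total = -8
  event 8: total = (absent)
  event 9: total (absent) -> 17  <-- first match

Answer: 9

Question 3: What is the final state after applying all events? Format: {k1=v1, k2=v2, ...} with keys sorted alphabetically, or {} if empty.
Answer: {count=7, max=37, total=17}

Derivation:
  after event 1 (t=7: INC max by 4): {max=4}
  after event 2 (t=16: SET total = -14): {max=4, total=-14}
  after event 3 (t=20: INC max by 4): {max=8, total=-14}
  after event 4 (t=24: DEL total): {max=8}
  after event 5 (t=30: SET max = 37): {max=37}
  after event 6 (t=36: DEC total by 8): {max=37, total=-8}
  after event 7 (t=40: INC count by 7): {count=7, max=37, total=-8}
  after event 8 (t=45: DEL total): {count=7, max=37}
  after event 9 (t=49: SET total = 17): {count=7, max=37, total=17}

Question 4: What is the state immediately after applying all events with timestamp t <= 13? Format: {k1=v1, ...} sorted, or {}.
Answer: {max=4}

Derivation:
Apply events with t <= 13 (1 events):
  after event 1 (t=7: INC max by 4): {max=4}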